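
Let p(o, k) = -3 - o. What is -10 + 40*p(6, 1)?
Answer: -370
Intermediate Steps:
-10 + 40*p(6, 1) = -10 + 40*(-3 - 1*6) = -10 + 40*(-3 - 6) = -10 + 40*(-9) = -10 - 360 = -370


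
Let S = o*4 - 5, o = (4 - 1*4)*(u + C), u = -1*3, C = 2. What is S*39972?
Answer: -199860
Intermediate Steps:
u = -3
o = 0 (o = (4 - 1*4)*(-3 + 2) = (4 - 4)*(-1) = 0*(-1) = 0)
S = -5 (S = 0*4 - 5 = 0 - 5 = -5)
S*39972 = -5*39972 = -199860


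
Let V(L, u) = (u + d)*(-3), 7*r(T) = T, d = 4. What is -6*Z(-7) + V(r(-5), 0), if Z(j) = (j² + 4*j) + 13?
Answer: -216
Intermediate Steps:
Z(j) = 13 + j² + 4*j
r(T) = T/7
V(L, u) = -12 - 3*u (V(L, u) = (u + 4)*(-3) = (4 + u)*(-3) = -12 - 3*u)
-6*Z(-7) + V(r(-5), 0) = -6*(13 + (-7)² + 4*(-7)) + (-12 - 3*0) = -6*(13 + 49 - 28) + (-12 + 0) = -6*34 - 12 = -204 - 12 = -216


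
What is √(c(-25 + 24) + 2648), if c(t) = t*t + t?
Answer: 2*√662 ≈ 51.459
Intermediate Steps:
c(t) = t + t² (c(t) = t² + t = t + t²)
√(c(-25 + 24) + 2648) = √((-25 + 24)*(1 + (-25 + 24)) + 2648) = √(-(1 - 1) + 2648) = √(-1*0 + 2648) = √(0 + 2648) = √2648 = 2*√662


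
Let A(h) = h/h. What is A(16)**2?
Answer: 1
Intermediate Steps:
A(h) = 1
A(16)**2 = 1**2 = 1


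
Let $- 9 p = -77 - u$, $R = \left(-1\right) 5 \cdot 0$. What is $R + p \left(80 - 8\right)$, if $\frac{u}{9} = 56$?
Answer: $4648$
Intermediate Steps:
$u = 504$ ($u = 9 \cdot 56 = 504$)
$R = 0$ ($R = \left(-5\right) 0 = 0$)
$p = \frac{581}{9}$ ($p = - \frac{-77 - 504}{9} = \left(- \frac{1}{9}\right) \left(-581\right) = \frac{581}{9} \approx 64.556$)
$R + p \left(80 - 8\right) = 0 + \frac{581 \left(80 - 8\right)}{9} = 0 + \frac{581}{9} \cdot 72 = 0 + 4648 = 4648$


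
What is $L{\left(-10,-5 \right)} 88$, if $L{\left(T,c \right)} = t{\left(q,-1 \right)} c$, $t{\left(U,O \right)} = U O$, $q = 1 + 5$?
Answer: $2640$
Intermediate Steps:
$q = 6$
$t{\left(U,O \right)} = O U$
$L{\left(T,c \right)} = - 6 c$ ($L{\left(T,c \right)} = \left(-1\right) 6 c = - 6 c$)
$L{\left(-10,-5 \right)} 88 = \left(-6\right) \left(-5\right) 88 = 30 \cdot 88 = 2640$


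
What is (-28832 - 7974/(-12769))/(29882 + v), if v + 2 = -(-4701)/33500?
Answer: -12332952439000/12781573647069 ≈ -0.96490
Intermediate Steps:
v = -62299/33500 (v = -2 - (-4701)/33500 = -2 - 1*(-4701/33500) = -2 + 4701/33500 = -62299/33500 ≈ -1.8597)
(-28832 - 7974/(-12769))/(29882 + v) = (-28832 - 7974/(-12769))/(29882 - 62299/33500) = (-28832 - 7974*(-1/12769))/(1000984701/33500) = (-28832 + 7974/12769)*(33500/1000984701) = -368147834/12769*33500/1000984701 = -12332952439000/12781573647069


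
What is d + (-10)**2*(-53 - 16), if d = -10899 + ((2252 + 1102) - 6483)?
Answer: -20928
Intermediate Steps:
d = -14028 (d = -10899 + (3354 - 6483) = -10899 - 3129 = -14028)
d + (-10)**2*(-53 - 16) = -14028 + (-10)**2*(-53 - 16) = -14028 + 100*(-69) = -14028 - 6900 = -20928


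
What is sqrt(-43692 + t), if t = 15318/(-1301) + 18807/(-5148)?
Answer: I*sqrt(54460849648246041)/1116258 ≈ 209.06*I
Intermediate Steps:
t = -34441657/2232516 (t = 15318*(-1/1301) + 18807*(-1/5148) = -15318/1301 - 6269/1716 = -34441657/2232516 ≈ -15.427)
sqrt(-43692 + t) = sqrt(-43692 - 34441657/2232516) = sqrt(-97577530729/2232516) = I*sqrt(54460849648246041)/1116258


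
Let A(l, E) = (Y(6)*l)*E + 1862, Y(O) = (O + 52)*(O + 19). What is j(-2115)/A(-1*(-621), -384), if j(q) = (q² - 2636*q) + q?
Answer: -5023125/172885469 ≈ -0.029055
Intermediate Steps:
Y(O) = (19 + O)*(52 + O) (Y(O) = (52 + O)*(19 + O) = (19 + O)*(52 + O))
j(q) = q² - 2635*q
A(l, E) = 1862 + 1450*E*l (A(l, E) = ((988 + 6² + 71*6)*l)*E + 1862 = ((988 + 36 + 426)*l)*E + 1862 = (1450*l)*E + 1862 = 1450*E*l + 1862 = 1862 + 1450*E*l)
j(-2115)/A(-1*(-621), -384) = (-2115*(-2635 - 2115))/(1862 + 1450*(-384)*(-1*(-621))) = (-2115*(-4750))/(1862 + 1450*(-384)*621) = 10046250/(1862 - 345772800) = 10046250/(-345770938) = 10046250*(-1/345770938) = -5023125/172885469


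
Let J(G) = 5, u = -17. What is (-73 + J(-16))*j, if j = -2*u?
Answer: -2312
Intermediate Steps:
j = 34 (j = -2*(-17) = 34)
(-73 + J(-16))*j = (-73 + 5)*34 = -68*34 = -2312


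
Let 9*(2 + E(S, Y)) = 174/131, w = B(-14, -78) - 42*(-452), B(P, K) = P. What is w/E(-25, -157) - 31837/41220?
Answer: -1371995239/133965 ≈ -10241.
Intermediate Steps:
w = 18970 (w = -14 - 42*(-452) = -14 + 18984 = 18970)
E(S, Y) = -728/393 (E(S, Y) = -2 + (174/131)/9 = -2 + (174*(1/131))/9 = -2 + (⅑)*(174/131) = -2 + 58/393 = -728/393)
w/E(-25, -157) - 31837/41220 = 18970/(-728/393) - 31837/41220 = 18970*(-393/728) - 31837*1/41220 = -532515/52 - 31837/41220 = -1371995239/133965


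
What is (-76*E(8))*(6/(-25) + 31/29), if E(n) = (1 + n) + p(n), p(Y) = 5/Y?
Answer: -879263/1450 ≈ -606.39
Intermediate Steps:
E(n) = 1 + n + 5/n (E(n) = (1 + n) + 5/n = 1 + n + 5/n)
(-76*E(8))*(6/(-25) + 31/29) = (-76*(1 + 8 + 5/8))*(6/(-25) + 31/29) = (-76*(1 + 8 + 5*(⅛)))*(6*(-1/25) + 31*(1/29)) = (-76*(1 + 8 + 5/8))*(-6/25 + 31/29) = -76*77/8*(601/725) = -1463/2*601/725 = -879263/1450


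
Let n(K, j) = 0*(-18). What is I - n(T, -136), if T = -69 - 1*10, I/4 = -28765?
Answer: -115060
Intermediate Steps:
I = -115060 (I = 4*(-28765) = -115060)
T = -79 (T = -69 - 10 = -79)
n(K, j) = 0
I - n(T, -136) = -115060 - 1*0 = -115060 + 0 = -115060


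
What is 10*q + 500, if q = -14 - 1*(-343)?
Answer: 3790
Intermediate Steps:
q = 329 (q = -14 + 343 = 329)
10*q + 500 = 10*329 + 500 = 3290 + 500 = 3790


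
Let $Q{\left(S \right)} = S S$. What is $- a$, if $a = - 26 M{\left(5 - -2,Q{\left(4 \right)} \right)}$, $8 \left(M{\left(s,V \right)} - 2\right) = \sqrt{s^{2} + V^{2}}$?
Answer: $52 + \frac{13 \sqrt{305}}{4} \approx 108.76$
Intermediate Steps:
$Q{\left(S \right)} = S^{2}$
$M{\left(s,V \right)} = 2 + \frac{\sqrt{V^{2} + s^{2}}}{8}$ ($M{\left(s,V \right)} = 2 + \frac{\sqrt{s^{2} + V^{2}}}{8} = 2 + \frac{\sqrt{V^{2} + s^{2}}}{8}$)
$a = -52 - \frac{13 \sqrt{305}}{4}$ ($a = - 26 \left(2 + \frac{\sqrt{\left(4^{2}\right)^{2} + \left(5 - -2\right)^{2}}}{8}\right) = - 26 \left(2 + \frac{\sqrt{16^{2} + \left(5 + 2\right)^{2}}}{8}\right) = - 26 \left(2 + \frac{\sqrt{256 + 7^{2}}}{8}\right) = - 26 \left(2 + \frac{\sqrt{256 + 49}}{8}\right) = - 26 \left(2 + \frac{\sqrt{305}}{8}\right) = -52 - \frac{13 \sqrt{305}}{4} \approx -108.76$)
$- a = - (-52 - \frac{13 \sqrt{305}}{4}) = 52 + \frac{13 \sqrt{305}}{4}$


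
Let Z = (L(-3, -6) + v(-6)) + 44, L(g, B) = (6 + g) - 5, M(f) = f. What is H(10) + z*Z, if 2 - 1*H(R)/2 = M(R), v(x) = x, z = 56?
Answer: 2000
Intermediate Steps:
L(g, B) = 1 + g
H(R) = 4 - 2*R
Z = 36 (Z = ((1 - 3) - 6) + 44 = (-2 - 6) + 44 = -8 + 44 = 36)
H(10) + z*Z = (4 - 2*10) + 56*36 = (4 - 20) + 2016 = -16 + 2016 = 2000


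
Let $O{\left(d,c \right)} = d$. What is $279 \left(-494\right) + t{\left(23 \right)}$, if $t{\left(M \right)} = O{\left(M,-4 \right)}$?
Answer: $-137803$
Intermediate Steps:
$t{\left(M \right)} = M$
$279 \left(-494\right) + t{\left(23 \right)} = 279 \left(-494\right) + 23 = -137826 + 23 = -137803$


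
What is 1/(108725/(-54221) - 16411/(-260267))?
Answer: -14111937007/27407708744 ≈ -0.51489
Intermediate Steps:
1/(108725/(-54221) - 16411/(-260267)) = 1/(108725*(-1/54221) - 16411*(-1/260267)) = 1/(-108725/54221 + 16411/260267) = 1/(-27407708744/14111937007) = -14111937007/27407708744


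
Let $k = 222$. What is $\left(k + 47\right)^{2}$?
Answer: $72361$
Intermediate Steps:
$\left(k + 47\right)^{2} = \left(222 + 47\right)^{2} = 269^{2} = 72361$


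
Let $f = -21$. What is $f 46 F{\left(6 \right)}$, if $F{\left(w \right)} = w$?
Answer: $-5796$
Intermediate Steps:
$f 46 F{\left(6 \right)} = \left(-21\right) 46 \cdot 6 = \left(-966\right) 6 = -5796$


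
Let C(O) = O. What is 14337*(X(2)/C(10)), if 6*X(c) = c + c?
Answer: 4779/5 ≈ 955.80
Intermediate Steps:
X(c) = c/3 (X(c) = (c + c)/6 = (2*c)/6 = c/3)
14337*(X(2)/C(10)) = 14337*(((1/3)*2)/10) = 14337*((2/3)*(1/10)) = 14337*(1/15) = 4779/5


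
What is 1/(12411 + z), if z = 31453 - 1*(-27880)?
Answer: 1/71744 ≈ 1.3938e-5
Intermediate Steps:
z = 59333 (z = 31453 + 27880 = 59333)
1/(12411 + z) = 1/(12411 + 59333) = 1/71744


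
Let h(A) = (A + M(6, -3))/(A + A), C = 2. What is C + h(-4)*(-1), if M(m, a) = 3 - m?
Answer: 9/8 ≈ 1.1250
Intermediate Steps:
h(A) = (-3 + A)/(2*A) (h(A) = (A + (3 - 1*6))/(A + A) = (A + (3 - 6))/((2*A)) = (A - 3)*(1/(2*A)) = (-3 + A)*(1/(2*A)) = (-3 + A)/(2*A))
C + h(-4)*(-1) = 2 + ((½)*(-3 - 4)/(-4))*(-1) = 2 + ((½)*(-¼)*(-7))*(-1) = 2 + (7/8)*(-1) = 2 - 7/8 = 9/8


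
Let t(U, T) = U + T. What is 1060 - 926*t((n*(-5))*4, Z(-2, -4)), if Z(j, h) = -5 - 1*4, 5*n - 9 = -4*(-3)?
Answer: 87178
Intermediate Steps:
n = 21/5 (n = 9/5 + (-4*(-3))/5 = 9/5 + (⅕)*12 = 9/5 + 12/5 = 21/5 ≈ 4.2000)
Z(j, h) = -9 (Z(j, h) = -5 - 4 = -9)
t(U, T) = T + U
1060 - 926*t((n*(-5))*4, Z(-2, -4)) = 1060 - 926*(-9 + ((21/5)*(-5))*4) = 1060 - 926*(-9 - 21*4) = 1060 - 926*(-9 - 84) = 1060 - 926*(-93) = 1060 + 86118 = 87178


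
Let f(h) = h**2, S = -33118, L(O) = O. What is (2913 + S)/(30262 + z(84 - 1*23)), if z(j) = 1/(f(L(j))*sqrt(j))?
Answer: -772014828344336710/773471701220205843 + 112392805*sqrt(61)/773471701220205843 ≈ -0.99812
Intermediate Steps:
z(j) = j**(-5/2) (z(j) = 1/(j**2*sqrt(j)) = 1/(j**(5/2)) = j**(-5/2))
(2913 + S)/(30262 + z(84 - 1*23)) = (2913 - 33118)/(30262 + (84 - 1*23)**(-5/2)) = -30205/(30262 + (84 - 23)**(-5/2)) = -30205/(30262 + 61**(-5/2)) = -30205/(30262 + sqrt(61)/226981)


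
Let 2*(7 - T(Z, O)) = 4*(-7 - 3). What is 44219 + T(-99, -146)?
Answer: 44246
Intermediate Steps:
T(Z, O) = 27 (T(Z, O) = 7 - 2*(-7 - 3) = 7 - 2*(-10) = 7 - 1/2*(-40) = 7 + 20 = 27)
44219 + T(-99, -146) = 44219 + 27 = 44246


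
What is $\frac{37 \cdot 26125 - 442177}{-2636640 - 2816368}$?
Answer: $- \frac{32778}{340813} \approx -0.096176$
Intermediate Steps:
$\frac{37 \cdot 26125 - 442177}{-2636640 - 2816368} = \frac{966625 - 442177}{-5453008} = 524448 \left(- \frac{1}{5453008}\right) = - \frac{32778}{340813}$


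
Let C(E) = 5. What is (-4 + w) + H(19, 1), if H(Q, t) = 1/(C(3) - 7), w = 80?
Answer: 151/2 ≈ 75.500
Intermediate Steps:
H(Q, t) = -1/2 (H(Q, t) = 1/(5 - 7) = 1/(-2) = -1/2)
(-4 + w) + H(19, 1) = (-4 + 80) - 1/2 = 76 - 1/2 = 151/2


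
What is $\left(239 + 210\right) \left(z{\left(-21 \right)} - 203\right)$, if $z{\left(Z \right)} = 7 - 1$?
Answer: $-88453$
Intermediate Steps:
$z{\left(Z \right)} = 6$
$\left(239 + 210\right) \left(z{\left(-21 \right)} - 203\right) = \left(239 + 210\right) \left(6 - 203\right) = 449 \left(-197\right) = -88453$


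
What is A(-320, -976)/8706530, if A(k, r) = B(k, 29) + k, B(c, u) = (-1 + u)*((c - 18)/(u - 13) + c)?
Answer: -19743/17413060 ≈ -0.0011338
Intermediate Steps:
B(c, u) = (-1 + u)*(c + (-18 + c)/(-13 + u)) (B(c, u) = (-1 + u)*((-18 + c)/(-13 + u) + c) = (-1 + u)*(c + (-18 + c)/(-13 + u)))
A(k, r) = -63/2 + 123*k/4 (A(k, r) = (18 - 18*29 + 12*k + k*29² - 13*k*29)/(-13 + 29) + k = (18 - 522 + 12*k + k*841 - 377*k)/16 + k = (18 - 522 + 12*k + 841*k - 377*k)/16 + k = (-504 + 476*k)/16 + k = (-63/2 + 119*k/4) + k = -63/2 + 123*k/4)
A(-320, -976)/8706530 = (-63/2 + (123/4)*(-320))/8706530 = (-63/2 - 9840)*(1/8706530) = -19743/2*1/8706530 = -19743/17413060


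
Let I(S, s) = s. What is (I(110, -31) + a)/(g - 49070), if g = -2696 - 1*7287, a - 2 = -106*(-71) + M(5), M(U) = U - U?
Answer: -7497/59053 ≈ -0.12695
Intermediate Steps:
M(U) = 0
a = 7528 (a = 2 + (-106*(-71) + 0) = 2 + (7526 + 0) = 2 + 7526 = 7528)
g = -9983 (g = -2696 - 7287 = -9983)
(I(110, -31) + a)/(g - 49070) = (-31 + 7528)/(-9983 - 49070) = 7497/(-59053) = 7497*(-1/59053) = -7497/59053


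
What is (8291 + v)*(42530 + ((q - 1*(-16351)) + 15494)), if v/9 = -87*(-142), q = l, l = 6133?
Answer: 9618854316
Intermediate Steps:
q = 6133
v = 111186 (v = 9*(-87*(-142)) = 9*12354 = 111186)
(8291 + v)*(42530 + ((q - 1*(-16351)) + 15494)) = (8291 + 111186)*(42530 + ((6133 - 1*(-16351)) + 15494)) = 119477*(42530 + ((6133 + 16351) + 15494)) = 119477*(42530 + (22484 + 15494)) = 119477*(42530 + 37978) = 119477*80508 = 9618854316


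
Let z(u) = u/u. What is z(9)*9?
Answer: 9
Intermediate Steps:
z(u) = 1
z(9)*9 = 1*9 = 9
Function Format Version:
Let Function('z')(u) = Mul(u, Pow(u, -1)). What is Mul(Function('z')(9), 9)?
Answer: 9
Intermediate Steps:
Function('z')(u) = 1
Mul(Function('z')(9), 9) = Mul(1, 9) = 9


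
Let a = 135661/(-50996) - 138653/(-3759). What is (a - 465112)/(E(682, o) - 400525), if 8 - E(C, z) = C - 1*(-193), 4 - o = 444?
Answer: 89152602185279/76944423597888 ≈ 1.1587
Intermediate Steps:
o = -440 (o = 4 - 1*444 = 4 - 444 = -440)
a = 6560798689/191693964 (a = 135661*(-1/50996) - 138653*(-1/3759) = -135661/50996 + 138653/3759 = 6560798689/191693964 ≈ 34.225)
E(C, z) = -185 - C (E(C, z) = 8 - (C - 1*(-193)) = 8 - (C + 193) = 8 - (193 + C) = 8 + (-193 - C) = -185 - C)
(a - 465112)/(E(682, o) - 400525) = (6560798689/191693964 - 465112)/((-185 - 1*682) - 400525) = -89152602185279/(191693964*((-185 - 682) - 400525)) = -89152602185279/(191693964*(-867 - 400525)) = -89152602185279/191693964/(-401392) = -89152602185279/191693964*(-1/401392) = 89152602185279/76944423597888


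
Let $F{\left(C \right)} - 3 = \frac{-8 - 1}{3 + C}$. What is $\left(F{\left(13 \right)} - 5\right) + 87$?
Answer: $\frac{1351}{16} \approx 84.438$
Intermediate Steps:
$F{\left(C \right)} = 3 - \frac{9}{3 + C}$ ($F{\left(C \right)} = 3 + \frac{-8 - 1}{3 + C} = 3 - \frac{9}{3 + C}$)
$\left(F{\left(13 \right)} - 5\right) + 87 = \left(3 \cdot 13 \frac{1}{3 + 13} - 5\right) + 87 = \left(3 \cdot 13 \cdot \frac{1}{16} - 5\right) + 87 = \left(\frac{39}{16} - 5\right) + 87 = - \frac{41}{16} + 87 = \frac{1351}{16}$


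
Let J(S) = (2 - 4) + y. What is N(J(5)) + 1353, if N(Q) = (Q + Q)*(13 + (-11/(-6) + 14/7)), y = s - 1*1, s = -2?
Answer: 3554/3 ≈ 1184.7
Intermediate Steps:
y = -3 (y = -2 - 1*1 = -2 - 1 = -3)
J(S) = -5 (J(S) = (2 - 4) - 3 = -2 - 3 = -5)
N(Q) = 101*Q/3 (N(Q) = (2*Q)*(13 + (-11*(-⅙) + 14*(⅐))) = (2*Q)*(13 + (11/6 + 2)) = (2*Q)*(13 + 23/6) = (2*Q)*(101/6) = 101*Q/3)
N(J(5)) + 1353 = (101/3)*(-5) + 1353 = -505/3 + 1353 = 3554/3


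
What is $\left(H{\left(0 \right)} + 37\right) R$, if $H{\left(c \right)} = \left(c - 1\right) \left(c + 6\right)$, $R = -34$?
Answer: $-1054$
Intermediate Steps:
$H{\left(c \right)} = \left(-1 + c\right) \left(6 + c\right)$
$\left(H{\left(0 \right)} + 37\right) R = \left(\left(-6 + 0^{2} + 5 \cdot 0\right) + 37\right) \left(-34\right) = \left(\left(-6 + 0 + 0\right) + 37\right) \left(-34\right) = \left(-6 + 37\right) \left(-34\right) = 31 \left(-34\right) = -1054$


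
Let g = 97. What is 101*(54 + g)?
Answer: 15251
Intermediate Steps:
101*(54 + g) = 101*(54 + 97) = 101*151 = 15251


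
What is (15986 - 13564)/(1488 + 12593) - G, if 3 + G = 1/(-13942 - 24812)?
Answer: 1730961491/545695074 ≈ 3.1720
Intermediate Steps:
G = -116263/38754 (G = -3 + 1/(-13942 - 24812) = -3 + 1/(-38754) = -3 - 1/38754 = -116263/38754 ≈ -3.0000)
(15986 - 13564)/(1488 + 12593) - G = (15986 - 13564)/(1488 + 12593) - 1*(-116263/38754) = 2422/14081 + 116263/38754 = 1730961491/545695074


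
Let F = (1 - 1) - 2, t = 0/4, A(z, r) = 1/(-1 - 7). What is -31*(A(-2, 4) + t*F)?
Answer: 31/8 ≈ 3.8750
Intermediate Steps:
A(z, r) = -1/8 (A(z, r) = 1/(-8) = -1/8)
t = 0 (t = 0*(1/4) = 0)
F = -2 (F = 0 - 2 = -2)
-31*(A(-2, 4) + t*F) = -31*(-1/8 + 0*(-2)) = -31*(-1/8 + 0) = -31*(-1)/8 = -1*(-31/8) = 31/8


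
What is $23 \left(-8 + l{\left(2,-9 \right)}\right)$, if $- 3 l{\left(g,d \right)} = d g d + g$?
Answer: $- \frac{4324}{3} \approx -1441.3$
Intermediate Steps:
$l{\left(g,d \right)} = - \frac{g}{3} - \frac{g d^{2}}{3}$ ($l{\left(g,d \right)} = - \frac{d g d + g}{3} = - \frac{g d^{2} + g}{3} = - \frac{g + g d^{2}}{3} = - \frac{g}{3} - \frac{g d^{2}}{3}$)
$23 \left(-8 + l{\left(2,-9 \right)}\right) = 23 \left(-8 - \frac{2 \left(1 + \left(-9\right)^{2}\right)}{3}\right) = 23 \left(-8 - \frac{2 \left(1 + 81\right)}{3}\right) = 23 \left(-8 - \frac{2}{3} \cdot 82\right) = 23 \left(-8 - \frac{164}{3}\right) = 23 \left(- \frac{188}{3}\right) = - \frac{4324}{3}$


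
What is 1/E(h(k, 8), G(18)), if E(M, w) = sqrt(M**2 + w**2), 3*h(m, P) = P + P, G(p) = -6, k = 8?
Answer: 3*sqrt(145)/290 ≈ 0.12457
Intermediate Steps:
h(m, P) = 2*P/3 (h(m, P) = (P + P)/3 = (2*P)/3 = 2*P/3)
1/E(h(k, 8), G(18)) = 1/(sqrt(((2/3)*8)**2 + (-6)**2)) = 1/(sqrt((16/3)**2 + 36)) = 1/(sqrt(256/9 + 36)) = 1/(sqrt(580/9)) = 1/(2*sqrt(145)/3) = 3*sqrt(145)/290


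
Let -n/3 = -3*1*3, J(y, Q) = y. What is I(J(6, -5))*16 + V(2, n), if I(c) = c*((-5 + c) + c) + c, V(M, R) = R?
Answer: 795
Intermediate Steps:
n = 27 (n = -3*(-3*1)*3 = -(-9)*3 = -3*(-9) = 27)
I(c) = c + c*(-5 + 2*c) (I(c) = c*(-5 + 2*c) + c = c + c*(-5 + 2*c))
I(J(6, -5))*16 + V(2, n) = (2*6*(-2 + 6))*16 + 27 = (2*6*4)*16 + 27 = 48*16 + 27 = 768 + 27 = 795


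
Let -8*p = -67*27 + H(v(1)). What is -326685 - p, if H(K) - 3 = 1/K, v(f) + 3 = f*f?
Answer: -5230573/16 ≈ -3.2691e+5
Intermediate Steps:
v(f) = -3 + f² (v(f) = -3 + f*f = -3 + f²)
H(K) = 3 + 1/K
p = 3613/16 (p = -(-67*27 + (3 + 1/(-3 + 1²)))/8 = -(-1809 + (3 + 1/(-3 + 1)))/8 = -(-1809 + (3 + 1/(-2)))/8 = -(-1809 + (3 - ½))/8 = -(-1809 + 5/2)/8 = -⅛*(-3613/2) = 3613/16 ≈ 225.81)
-326685 - p = -326685 - 1*3613/16 = -326685 - 3613/16 = -5230573/16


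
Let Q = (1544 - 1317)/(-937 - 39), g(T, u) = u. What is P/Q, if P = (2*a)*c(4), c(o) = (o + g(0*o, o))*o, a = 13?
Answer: -812032/227 ≈ -3577.2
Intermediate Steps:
Q = -227/976 (Q = 227/(-976) = 227*(-1/976) = -227/976 ≈ -0.23258)
c(o) = 2*o² (c(o) = (o + o)*o = (2*o)*o = 2*o²)
P = 832 (P = (2*13)*(2*4²) = 26*(2*16) = 26*32 = 832)
P/Q = 832/(-227/976) = 832*(-976/227) = -812032/227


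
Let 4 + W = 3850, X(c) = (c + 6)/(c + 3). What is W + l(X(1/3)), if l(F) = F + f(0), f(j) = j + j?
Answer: 38479/10 ≈ 3847.9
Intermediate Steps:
X(c) = (6 + c)/(3 + c)
f(j) = 2*j
W = 3846 (W = -4 + 3850 = 3846)
l(F) = F (l(F) = F + 2*0 = F + 0 = F)
W + l(X(1/3)) = 3846 + (6 + 1/3)/(3 + 1/3) = 3846 + (6 + ⅓)/(3 + ⅓) = 3846 + (19/3)/(10/3) = 3846 + (3/10)*(19/3) = 3846 + 19/10 = 38479/10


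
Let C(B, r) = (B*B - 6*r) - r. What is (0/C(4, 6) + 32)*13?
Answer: 416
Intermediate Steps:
C(B, r) = B² - 7*r (C(B, r) = (B² - 6*r) - r = B² - 7*r)
(0/C(4, 6) + 32)*13 = (0/(4² - 7*6) + 32)*13 = (0/(16 - 42) + 32)*13 = (0/(-26) + 32)*13 = (0*(-1/26) + 32)*13 = (0 + 32)*13 = 32*13 = 416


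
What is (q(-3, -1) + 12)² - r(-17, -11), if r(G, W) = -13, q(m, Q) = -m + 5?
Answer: 413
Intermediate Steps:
q(m, Q) = 5 - m
(q(-3, -1) + 12)² - r(-17, -11) = ((5 - 1*(-3)) + 12)² - 1*(-13) = ((5 + 3) + 12)² + 13 = (8 + 12)² + 13 = 20² + 13 = 400 + 13 = 413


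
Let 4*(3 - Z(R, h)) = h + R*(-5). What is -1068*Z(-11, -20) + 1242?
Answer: 7383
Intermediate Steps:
Z(R, h) = 3 - h/4 + 5*R/4 (Z(R, h) = 3 - (h + R*(-5))/4 = 3 - (h - 5*R)/4 = 3 + (-h/4 + 5*R/4) = 3 - h/4 + 5*R/4)
-1068*Z(-11, -20) + 1242 = -1068*(3 - ¼*(-20) + (5/4)*(-11)) + 1242 = -1068*(3 + 5 - 55/4) + 1242 = -1068*(-23/4) + 1242 = 6141 + 1242 = 7383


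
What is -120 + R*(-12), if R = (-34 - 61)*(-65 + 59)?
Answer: -6960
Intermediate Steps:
R = 570 (R = -95*(-6) = 570)
-120 + R*(-12) = -120 + 570*(-12) = -120 - 6840 = -6960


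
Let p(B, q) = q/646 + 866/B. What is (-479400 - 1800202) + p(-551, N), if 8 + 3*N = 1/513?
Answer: -65724677726155/28831626 ≈ -2.2796e+6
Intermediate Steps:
N = -4103/1539 (N = -8/3 + (⅓)/513 = -8/3 + (⅓)*(1/513) = -8/3 + 1/1539 = -4103/1539 ≈ -2.6660)
p(B, q) = 866/B + q/646 (p(B, q) = q*(1/646) + 866/B = q/646 + 866/B = 866/B + q/646)
(-479400 - 1800202) + p(-551, N) = (-479400 - 1800202) + (866/(-551) + (1/646)*(-4103/1539)) = -2279602 + (866*(-1/551) - 4103/994194) = -2279602 + (-866/551 - 4103/994194) = -2279602 - 45433303/28831626 = -65724677726155/28831626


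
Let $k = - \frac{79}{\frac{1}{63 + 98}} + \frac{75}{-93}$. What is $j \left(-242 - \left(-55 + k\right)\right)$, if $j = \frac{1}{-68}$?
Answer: $- \frac{388517}{2108} \approx -184.31$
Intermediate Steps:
$k = - \frac{394314}{31}$ ($k = - \frac{79}{\frac{1}{161}} + 75 \left(- \frac{1}{93}\right) = - 79 \frac{1}{\frac{1}{161}} - \frac{25}{31} = \left(-79\right) 161 - \frac{25}{31} = -12719 - \frac{25}{31} = - \frac{394314}{31} \approx -12720.0$)
$j = - \frac{1}{68} \approx -0.014706$
$j \left(-242 - \left(-55 + k\right)\right) = - \frac{-242 + \left(55 - - \frac{394314}{31}\right)}{68} = - \frac{-242 + \left(55 + \frac{394314}{31}\right)}{68} = - \frac{-242 + \frac{396019}{31}}{68} = \left(- \frac{1}{68}\right) \frac{388517}{31} = - \frac{388517}{2108}$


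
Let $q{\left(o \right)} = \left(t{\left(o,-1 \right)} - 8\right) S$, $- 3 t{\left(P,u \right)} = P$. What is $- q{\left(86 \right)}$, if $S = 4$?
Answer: $\frac{440}{3} \approx 146.67$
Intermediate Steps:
$t{\left(P,u \right)} = - \frac{P}{3}$
$q{\left(o \right)} = -32 - \frac{4 o}{3}$ ($q{\left(o \right)} = \left(- \frac{o}{3} - 8\right) 4 = \left(-8 - \frac{o}{3}\right) 4 = -32 - \frac{4 o}{3}$)
$- q{\left(86 \right)} = - (-32 - \frac{344}{3}) = \left(-1\right) \left(- \frac{440}{3}\right) = \frac{440}{3}$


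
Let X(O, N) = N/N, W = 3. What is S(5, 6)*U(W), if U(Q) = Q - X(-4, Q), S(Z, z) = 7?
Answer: 14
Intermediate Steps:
X(O, N) = 1
U(Q) = -1 + Q (U(Q) = Q - 1*1 = Q - 1 = -1 + Q)
S(5, 6)*U(W) = 7*(-1 + 3) = 7*2 = 14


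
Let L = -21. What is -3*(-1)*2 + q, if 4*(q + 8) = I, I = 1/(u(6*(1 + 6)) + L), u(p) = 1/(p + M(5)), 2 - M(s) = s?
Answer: -6583/3272 ≈ -2.0119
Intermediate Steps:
M(s) = 2 - s
u(p) = 1/(-3 + p) (u(p) = 1/(p + (2 - 1*5)) = 1/(p + (2 - 5)) = 1/(p - 3) = 1/(-3 + p))
I = -39/818 (I = 1/(1/(-3 + 6*(1 + 6)) - 21) = 1/(1/(-3 + 6*7) - 21) = 1/(1/(-3 + 42) - 21) = 1/(1/39 - 21) = 1/(-818/39) = -39/818 ≈ -0.047677)
q = -26215/3272 (q = -8 + (1/4)*(-39/818) = -8 - 39/3272 = -26215/3272 ≈ -8.0119)
-3*(-1)*2 + q = -3*(-1)*2 - 26215/3272 = 3*2 - 26215/3272 = 6 - 26215/3272 = -6583/3272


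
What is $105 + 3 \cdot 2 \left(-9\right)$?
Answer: $51$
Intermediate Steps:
$105 + 3 \cdot 2 \left(-9\right) = 105 + 3 \left(-18\right) = 105 - 54 = 51$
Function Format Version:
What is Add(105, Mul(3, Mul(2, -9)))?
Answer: 51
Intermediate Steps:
Add(105, Mul(3, Mul(2, -9))) = Add(105, Mul(3, -18)) = Add(105, -54) = 51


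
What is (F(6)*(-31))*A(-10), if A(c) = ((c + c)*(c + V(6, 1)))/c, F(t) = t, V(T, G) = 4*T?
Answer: -5208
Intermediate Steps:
A(c) = 48 + 2*c (A(c) = ((c + c)*(c + 4*6))/c = ((2*c)*(c + 24))/c = ((2*c)*(24 + c))/c = (2*c*(24 + c))/c = 48 + 2*c)
(F(6)*(-31))*A(-10) = (6*(-31))*(48 + 2*(-10)) = -186*(48 - 20) = -186*28 = -5208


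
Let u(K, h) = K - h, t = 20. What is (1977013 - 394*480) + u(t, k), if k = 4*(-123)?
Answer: 1788405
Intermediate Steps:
k = -492
(1977013 - 394*480) + u(t, k) = (1977013 - 394*480) + (20 - 1*(-492)) = (1977013 - 189120) + (20 + 492) = 1787893 + 512 = 1788405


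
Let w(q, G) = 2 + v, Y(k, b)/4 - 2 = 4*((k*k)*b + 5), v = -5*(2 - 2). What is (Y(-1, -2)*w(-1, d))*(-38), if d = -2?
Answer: -4256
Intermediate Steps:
v = 0 (v = -5*0 = 0)
Y(k, b) = 88 + 16*b*k² (Y(k, b) = 8 + 4*(4*((k*k)*b + 5)) = 8 + 4*(4*(k²*b + 5)) = 8 + 4*(4*(b*k² + 5)) = 8 + 4*(4*(5 + b*k²)) = 8 + 4*(20 + 4*b*k²) = 8 + (80 + 16*b*k²) = 88 + 16*b*k²)
w(q, G) = 2 (w(q, G) = 2 + 0 = 2)
(Y(-1, -2)*w(-1, d))*(-38) = ((88 + 16*(-2)*(-1)²)*2)*(-38) = ((88 + 16*(-2)*1)*2)*(-38) = ((88 - 32)*2)*(-38) = (56*2)*(-38) = 112*(-38) = -4256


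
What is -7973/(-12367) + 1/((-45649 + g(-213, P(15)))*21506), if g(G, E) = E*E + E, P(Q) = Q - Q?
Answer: 7827312499995/12141022681598 ≈ 0.64470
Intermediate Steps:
P(Q) = 0
g(G, E) = E + E² (g(G, E) = E² + E = E + E²)
-7973/(-12367) + 1/((-45649 + g(-213, P(15)))*21506) = -7973/(-12367) + 1/(-45649 + 0*(1 + 0)*21506) = -7973*(-1/12367) + (1/21506)/(-45649 + 0*1) = 7973/12367 + (1/21506)/(-45649 + 0) = 7973/12367 + (1/21506)/(-45649) = 7973/12367 - 1/45649*1/21506 = 7973/12367 - 1/981727394 = 7827312499995/12141022681598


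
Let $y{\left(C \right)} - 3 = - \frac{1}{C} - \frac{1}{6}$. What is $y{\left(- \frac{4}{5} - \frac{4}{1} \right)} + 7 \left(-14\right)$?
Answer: $- \frac{2279}{24} \approx -94.958$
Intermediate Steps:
$y{\left(C \right)} = \frac{17}{6} - \frac{1}{C}$ ($y{\left(C \right)} = 3 - \left(\frac{1}{6} + \frac{1}{C}\right) = \frac{17}{6} - \frac{1}{C}$)
$y{\left(- \frac{4}{5} - \frac{4}{1} \right)} + 7 \left(-14\right) = \left(\frac{17}{6} - \frac{1}{- \frac{4}{5} - \frac{4}{1}}\right) + 7 \left(-14\right) = \left(\frac{17}{6} - \frac{1}{\left(-4\right) \frac{1}{5} - 4}\right) - 98 = \left(\frac{17}{6} - \frac{1}{- \frac{4}{5} - 4}\right) - 98 = \left(\frac{17}{6} - \frac{1}{- \frac{24}{5}}\right) - 98 = \left(\frac{17}{6} - - \frac{5}{24}\right) - 98 = \left(\frac{17}{6} + \frac{5}{24}\right) - 98 = \frac{73}{24} - 98 = - \frac{2279}{24}$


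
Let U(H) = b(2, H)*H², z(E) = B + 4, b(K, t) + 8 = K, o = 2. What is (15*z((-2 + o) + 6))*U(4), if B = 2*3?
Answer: -14400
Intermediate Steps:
B = 6
b(K, t) = -8 + K
z(E) = 10 (z(E) = 6 + 4 = 10)
U(H) = -6*H² (U(H) = (-8 + 2)*H² = -6*H²)
(15*z((-2 + o) + 6))*U(4) = (15*10)*(-6*4²) = 150*(-6*16) = 150*(-96) = -14400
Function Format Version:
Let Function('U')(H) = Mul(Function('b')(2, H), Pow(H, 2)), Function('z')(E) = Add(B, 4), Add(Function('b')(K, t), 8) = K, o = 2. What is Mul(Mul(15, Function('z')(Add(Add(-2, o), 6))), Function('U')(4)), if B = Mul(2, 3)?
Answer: -14400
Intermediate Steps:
B = 6
Function('b')(K, t) = Add(-8, K)
Function('z')(E) = 10 (Function('z')(E) = Add(6, 4) = 10)
Function('U')(H) = Mul(-6, Pow(H, 2)) (Function('U')(H) = Mul(Add(-8, 2), Pow(H, 2)) = Mul(-6, Pow(H, 2)))
Mul(Mul(15, Function('z')(Add(Add(-2, o), 6))), Function('U')(4)) = Mul(Mul(15, 10), Mul(-6, Pow(4, 2))) = Mul(150, Mul(-6, 16)) = Mul(150, -96) = -14400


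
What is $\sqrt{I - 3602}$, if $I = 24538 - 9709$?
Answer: $\sqrt{11227} \approx 105.96$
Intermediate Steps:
$I = 14829$ ($I = 24538 - 9709 = 14829$)
$\sqrt{I - 3602} = \sqrt{14829 - 3602} = \sqrt{11227}$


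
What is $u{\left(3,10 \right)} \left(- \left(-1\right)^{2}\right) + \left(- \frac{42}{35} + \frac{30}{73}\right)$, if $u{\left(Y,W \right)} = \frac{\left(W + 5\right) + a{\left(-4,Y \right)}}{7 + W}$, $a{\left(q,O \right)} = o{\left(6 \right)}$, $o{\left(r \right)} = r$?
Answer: $- \frac{12561}{6205} \approx -2.0243$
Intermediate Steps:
$a{\left(q,O \right)} = 6$
$u{\left(Y,W \right)} = \frac{11 + W}{7 + W}$ ($u{\left(Y,W \right)} = \frac{\left(W + 5\right) + 6}{7 + W} = \frac{\left(5 + W\right) + 6}{7 + W} = \frac{11 + W}{7 + W}$)
$u{\left(3,10 \right)} \left(- \left(-1\right)^{2}\right) + \left(- \frac{42}{35} + \frac{30}{73}\right) = \frac{11 + 10}{7 + 10} \left(- \left(-1\right)^{2}\right) + \left(- \frac{42}{35} + \frac{30}{73}\right) = \frac{1}{17} \cdot 21 \left(\left(-1\right) 1\right) + \left(\left(-42\right) \frac{1}{35} + 30 \cdot \frac{1}{73}\right) = \frac{1}{17} \cdot 21 \left(-1\right) + \left(- \frac{6}{5} + \frac{30}{73}\right) = \frac{21}{17} \left(-1\right) - \frac{288}{365} = - \frac{21}{17} - \frac{288}{365} = - \frac{12561}{6205}$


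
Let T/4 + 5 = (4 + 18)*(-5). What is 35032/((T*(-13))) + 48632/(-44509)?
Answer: 317104982/66540955 ≈ 4.7656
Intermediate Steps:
T = -460 (T = -20 + 4*((4 + 18)*(-5)) = -20 + 4*(22*(-5)) = -20 + 4*(-110) = -20 - 440 = -460)
35032/((T*(-13))) + 48632/(-44509) = 35032/((-460*(-13))) + 48632/(-44509) = 35032/5980 + 48632*(-1/44509) = 35032*(1/5980) - 48632/44509 = 8758/1495 - 48632/44509 = 317104982/66540955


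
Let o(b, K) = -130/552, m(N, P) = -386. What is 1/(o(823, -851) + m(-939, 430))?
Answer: -276/106601 ≈ -0.0025891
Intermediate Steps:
o(b, K) = -65/276 (o(b, K) = -130*1/552 = -65/276)
1/(o(823, -851) + m(-939, 430)) = 1/(-65/276 - 386) = 1/(-106601/276) = -276/106601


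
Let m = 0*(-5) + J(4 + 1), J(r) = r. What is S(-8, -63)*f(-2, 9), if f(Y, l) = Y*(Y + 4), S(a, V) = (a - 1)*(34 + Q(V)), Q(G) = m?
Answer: 1404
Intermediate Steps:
m = 5 (m = 0*(-5) + (4 + 1) = 0 + 5 = 5)
Q(G) = 5
S(a, V) = -39 + 39*a (S(a, V) = (a - 1)*(34 + 5) = (-1 + a)*39 = -39 + 39*a)
f(Y, l) = Y*(4 + Y)
S(-8, -63)*f(-2, 9) = (-39 + 39*(-8))*(-2*(4 - 2)) = (-39 - 312)*(-2*2) = -351*(-4) = 1404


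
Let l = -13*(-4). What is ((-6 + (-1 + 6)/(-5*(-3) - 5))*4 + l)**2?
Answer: 900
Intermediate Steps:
l = 52
((-6 + (-1 + 6)/(-5*(-3) - 5))*4 + l)**2 = ((-6 + (-1 + 6)/(-5*(-3) - 5))*4 + 52)**2 = ((-6 + 5/(15 - 5))*4 + 52)**2 = ((-6 + 5/10)*4 + 52)**2 = ((-6 + 5*(1/10))*4 + 52)**2 = ((-6 + 1/2)*4 + 52)**2 = (-11/2*4 + 52)**2 = (-22 + 52)**2 = 30**2 = 900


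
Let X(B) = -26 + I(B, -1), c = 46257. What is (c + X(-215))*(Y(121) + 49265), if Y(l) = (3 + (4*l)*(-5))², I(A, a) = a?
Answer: 272348049420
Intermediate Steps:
X(B) = -27 (X(B) = -26 - 1 = -27)
Y(l) = (3 - 20*l)²
(c + X(-215))*(Y(121) + 49265) = (46257 - 27)*((-3 + 20*121)² + 49265) = 46230*((-3 + 2420)² + 49265) = 46230*(2417² + 49265) = 46230*(5841889 + 49265) = 46230*5891154 = 272348049420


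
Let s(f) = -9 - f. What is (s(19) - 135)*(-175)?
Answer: 28525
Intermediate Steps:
(s(19) - 135)*(-175) = ((-9 - 1*19) - 135)*(-175) = ((-9 - 19) - 135)*(-175) = (-28 - 135)*(-175) = -163*(-175) = 28525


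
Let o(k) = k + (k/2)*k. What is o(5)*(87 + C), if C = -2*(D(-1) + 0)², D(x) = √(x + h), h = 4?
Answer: 2835/2 ≈ 1417.5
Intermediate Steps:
D(x) = √(4 + x) (D(x) = √(x + 4) = √(4 + x))
o(k) = k + k²/2 (o(k) = k + (k*(½))*k = k + (k/2)*k = k + k²/2)
C = -6 (C = -2*(√(4 - 1) + 0)² = -2*(√3 + 0)² = -2*(√3)² = -2*3 = -6)
o(5)*(87 + C) = ((½)*5*(2 + 5))*(87 - 6) = ((½)*5*7)*81 = (35/2)*81 = 2835/2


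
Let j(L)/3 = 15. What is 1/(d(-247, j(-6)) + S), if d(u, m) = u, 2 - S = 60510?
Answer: -1/60755 ≈ -1.6460e-5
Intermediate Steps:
S = -60508 (S = 2 - 1*60510 = 2 - 60510 = -60508)
j(L) = 45 (j(L) = 3*15 = 45)
1/(d(-247, j(-6)) + S) = 1/(-247 - 60508) = 1/(-60755) = -1/60755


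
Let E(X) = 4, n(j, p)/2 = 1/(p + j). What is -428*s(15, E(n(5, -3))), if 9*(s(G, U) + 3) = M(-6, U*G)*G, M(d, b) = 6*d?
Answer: 26964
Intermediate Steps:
n(j, p) = 2/(j + p) (n(j, p) = 2/(p + j) = 2/(j + p))
s(G, U) = -3 - 4*G (s(G, U) = -3 + ((6*(-6))*G)/9 = -3 + (-36*G)/9 = -3 - 4*G)
-428*s(15, E(n(5, -3))) = -428*(-3 - 4*15) = -428*(-3 - 60) = -428*(-63) = 26964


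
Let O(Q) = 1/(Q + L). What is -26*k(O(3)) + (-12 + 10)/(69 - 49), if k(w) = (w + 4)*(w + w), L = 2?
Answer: -2189/50 ≈ -43.780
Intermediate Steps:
O(Q) = 1/(2 + Q) (O(Q) = 1/(Q + 2) = 1/(2 + Q))
k(w) = 2*w*(4 + w) (k(w) = (4 + w)*(2*w) = 2*w*(4 + w))
-26*k(O(3)) + (-12 + 10)/(69 - 49) = -52*(4 + 1/(2 + 3))/(2 + 3) + (-12 + 10)/(69 - 49) = -52*(4 + 1/5)/5 - 2/20 = -52*(4 + ⅕)/5 - 2*1/20 = -52*21/(5*5) - ⅒ = -26*42/25 - ⅒ = -1092/25 - ⅒ = -2189/50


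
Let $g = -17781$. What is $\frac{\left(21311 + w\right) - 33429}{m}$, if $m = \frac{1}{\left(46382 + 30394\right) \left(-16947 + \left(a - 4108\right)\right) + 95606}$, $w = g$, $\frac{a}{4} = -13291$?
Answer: $170368757763862$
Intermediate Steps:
$a = -53164$ ($a = 4 \left(-13291\right) = -53164$)
$w = -17781$
$m = - \frac{1}{5698142338}$ ($m = \frac{1}{\left(46382 + 30394\right) \left(-16947 - 57272\right) + 95606} = \frac{1}{76776 \left(-16947 - 57272\right) + 95606} = \frac{1}{76776 \left(-74219\right) + 95606} = \frac{1}{-5698237944 + 95606} = \frac{1}{-5698142338} = - \frac{1}{5698142338} \approx -1.755 \cdot 10^{-10}$)
$\frac{\left(21311 + w\right) - 33429}{m} = \frac{\left(21311 - 17781\right) - 33429}{- \frac{1}{5698142338}} = \left(3530 - 33429\right) \left(-5698142338\right) = \left(-29899\right) \left(-5698142338\right) = 170368757763862$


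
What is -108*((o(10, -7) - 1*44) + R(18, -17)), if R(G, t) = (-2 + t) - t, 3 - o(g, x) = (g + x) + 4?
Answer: 5400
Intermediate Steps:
o(g, x) = -1 - g - x (o(g, x) = 3 - ((g + x) + 4) = 3 - (4 + g + x) = 3 + (-4 - g - x) = -1 - g - x)
R(G, t) = -2
-108*((o(10, -7) - 1*44) + R(18, -17)) = -108*(((-1 - 1*10 - 1*(-7)) - 1*44) - 2) = -108*(((-1 - 10 + 7) - 44) - 2) = -108*((-4 - 44) - 2) = -108*(-48 - 2) = -108*(-50) = 5400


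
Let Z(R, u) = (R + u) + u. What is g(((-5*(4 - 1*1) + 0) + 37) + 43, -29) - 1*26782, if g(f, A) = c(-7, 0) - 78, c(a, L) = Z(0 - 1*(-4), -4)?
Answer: -26864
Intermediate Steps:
Z(R, u) = R + 2*u
c(a, L) = -4 (c(a, L) = (0 - 1*(-4)) + 2*(-4) = (0 + 4) - 8 = 4 - 8 = -4)
g(f, A) = -82 (g(f, A) = -4 - 78 = -82)
g(((-5*(4 - 1*1) + 0) + 37) + 43, -29) - 1*26782 = -82 - 1*26782 = -82 - 26782 = -26864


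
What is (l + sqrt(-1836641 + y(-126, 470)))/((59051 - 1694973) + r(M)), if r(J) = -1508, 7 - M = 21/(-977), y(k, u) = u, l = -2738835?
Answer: 182589/109162 - I*sqrt(204019)/545810 ≈ 1.6726 - 0.00082755*I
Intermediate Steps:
M = 6860/977 (M = 7 - 21/(-977) = 7 - 21*(-1)/977 = 7 - 1*(-21/977) = 7 + 21/977 = 6860/977 ≈ 7.0215)
(l + sqrt(-1836641 + y(-126, 470)))/((59051 - 1694973) + r(M)) = (-2738835 + sqrt(-1836641 + 470))/((59051 - 1694973) - 1508) = (-2738835 + sqrt(-1836171))/(-1635922 - 1508) = (-2738835 + 3*I*sqrt(204019))/(-1637430) = (-2738835 + 3*I*sqrt(204019))*(-1/1637430) = 182589/109162 - I*sqrt(204019)/545810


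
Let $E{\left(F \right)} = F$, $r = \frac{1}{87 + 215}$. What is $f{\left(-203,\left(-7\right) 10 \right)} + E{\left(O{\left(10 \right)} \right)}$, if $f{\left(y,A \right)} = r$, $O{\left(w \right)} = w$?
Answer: $\frac{3021}{302} \approx 10.003$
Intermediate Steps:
$r = \frac{1}{302} \approx 0.0033113$
$f{\left(y,A \right)} = \frac{1}{302}$
$f{\left(-203,\left(-7\right) 10 \right)} + E{\left(O{\left(10 \right)} \right)} = \frac{1}{302} + 10 = \frac{3021}{302}$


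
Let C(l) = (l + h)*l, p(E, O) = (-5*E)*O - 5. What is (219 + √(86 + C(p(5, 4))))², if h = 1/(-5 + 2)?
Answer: (219 + √11146)² ≈ 1.0535e+5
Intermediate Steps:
p(E, O) = -5 - 5*E*O (p(E, O) = -5*E*O - 5 = -5 - 5*E*O)
h = -⅓ (h = 1/(-3) = -⅓ ≈ -0.33333)
C(l) = l*(-⅓ + l) (C(l) = (l - ⅓)*l = (-⅓ + l)*l = l*(-⅓ + l))
(219 + √(86 + C(p(5, 4))))² = (219 + √(86 + (-5 - 5*5*4)*(-⅓ + (-5 - 5*5*4))))² = (219 + √(86 + (-5 - 100)*(-⅓ + (-5 - 100))))² = (219 + √(86 - 105*(-⅓ - 105)))² = (219 + √(86 - 105*(-316/3)))² = (219 + √(86 + 11060))² = (219 + √11146)²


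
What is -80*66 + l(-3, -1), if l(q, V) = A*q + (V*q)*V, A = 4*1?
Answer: -5295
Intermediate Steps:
A = 4
l(q, V) = 4*q + q*V² (l(q, V) = 4*q + (V*q)*V = 4*q + q*V²)
-80*66 + l(-3, -1) = -80*66 - 3*(4 + (-1)²) = -5280 - 3*(4 + 1) = -5280 - 3*5 = -5280 - 15 = -5295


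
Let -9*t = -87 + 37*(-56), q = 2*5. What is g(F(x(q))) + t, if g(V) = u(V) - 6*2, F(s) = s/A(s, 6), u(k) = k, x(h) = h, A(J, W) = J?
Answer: 2060/9 ≈ 228.89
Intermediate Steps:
q = 10
F(s) = 1 (F(s) = s/s = 1)
g(V) = -12 + V (g(V) = V - 6*2 = V - 12 = -12 + V)
t = 2159/9 (t = -(-87 + 37*(-56))/9 = -(-87 - 2072)/9 = -⅑*(-2159) = 2159/9 ≈ 239.89)
g(F(x(q))) + t = (-12 + 1) + 2159/9 = -11 + 2159/9 = 2060/9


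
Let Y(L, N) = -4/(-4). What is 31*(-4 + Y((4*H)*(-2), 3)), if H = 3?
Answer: -93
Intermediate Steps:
Y(L, N) = 1 (Y(L, N) = -4*(-¼) = 1)
31*(-4 + Y((4*H)*(-2), 3)) = 31*(-4 + 1) = 31*(-3) = -93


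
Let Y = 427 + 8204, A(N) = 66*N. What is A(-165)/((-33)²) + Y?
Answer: 8621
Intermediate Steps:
Y = 8631
A(-165)/((-33)²) + Y = (66*(-165))/((-33)²) + 8631 = -10890/1089 + 8631 = -10890*1/1089 + 8631 = -10 + 8631 = 8621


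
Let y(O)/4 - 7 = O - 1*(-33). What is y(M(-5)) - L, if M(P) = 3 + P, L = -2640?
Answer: 2792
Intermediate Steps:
y(O) = 160 + 4*O (y(O) = 28 + 4*(O - 1*(-33)) = 28 + 4*(O + 33) = 28 + 4*(33 + O) = 28 + (132 + 4*O) = 160 + 4*O)
y(M(-5)) - L = (160 + 4*(3 - 5)) - 1*(-2640) = (160 + 4*(-2)) + 2640 = (160 - 8) + 2640 = 152 + 2640 = 2792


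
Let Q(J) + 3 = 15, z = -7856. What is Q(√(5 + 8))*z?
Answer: -94272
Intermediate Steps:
Q(J) = 12 (Q(J) = -3 + 15 = 12)
Q(√(5 + 8))*z = 12*(-7856) = -94272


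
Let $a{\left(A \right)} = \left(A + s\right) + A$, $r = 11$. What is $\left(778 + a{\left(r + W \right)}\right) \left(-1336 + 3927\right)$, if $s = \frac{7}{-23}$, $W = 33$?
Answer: $\frac{51589401}{23} \approx 2.243 \cdot 10^{6}$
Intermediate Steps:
$s = - \frac{7}{23}$ ($s = 7 \left(- \frac{1}{23}\right) = - \frac{7}{23} \approx -0.30435$)
$a{\left(A \right)} = - \frac{7}{23} + 2 A$ ($a{\left(A \right)} = \left(A - \frac{7}{23}\right) + A = \left(- \frac{7}{23} + A\right) + A = - \frac{7}{23} + 2 A$)
$\left(778 + a{\left(r + W \right)}\right) \left(-1336 + 3927\right) = \left(778 - \left(\frac{7}{23} - 2 \left(11 + 33\right)\right)\right) \left(-1336 + 3927\right) = \left(778 + \left(- \frac{7}{23} + 2 \cdot 44\right)\right) 2591 = \left(778 + \left(- \frac{7}{23} + 88\right)\right) 2591 = \left(778 + \frac{2017}{23}\right) 2591 = \frac{19911}{23} \cdot 2591 = \frac{51589401}{23}$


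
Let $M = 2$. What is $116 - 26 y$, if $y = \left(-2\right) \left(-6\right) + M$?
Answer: $-248$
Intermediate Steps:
$y = 14$ ($y = \left(-2\right) \left(-6\right) + 2 = 12 + 2 = 14$)
$116 - 26 y = 116 - 364 = -248$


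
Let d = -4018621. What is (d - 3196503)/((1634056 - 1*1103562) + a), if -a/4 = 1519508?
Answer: 3607562/2773769 ≈ 1.3006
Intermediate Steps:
a = -6078032 (a = -4*1519508 = -6078032)
(d - 3196503)/((1634056 - 1*1103562) + a) = (-4018621 - 3196503)/((1634056 - 1*1103562) - 6078032) = -7215124/((1634056 - 1103562) - 6078032) = -7215124/(530494 - 6078032) = -7215124/(-5547538) = -7215124*(-1/5547538) = 3607562/2773769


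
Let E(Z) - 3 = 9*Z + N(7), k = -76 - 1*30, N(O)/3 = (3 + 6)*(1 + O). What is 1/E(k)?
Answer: -1/735 ≈ -0.0013605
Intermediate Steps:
N(O) = 27 + 27*O (N(O) = 3*((3 + 6)*(1 + O)) = 3*(9*(1 + O)) = 3*(9 + 9*O) = 27 + 27*O)
k = -106 (k = -76 - 30 = -106)
E(Z) = 219 + 9*Z (E(Z) = 3 + (9*Z + (27 + 27*7)) = 3 + (9*Z + (27 + 189)) = 3 + (9*Z + 216) = 3 + (216 + 9*Z) = 219 + 9*Z)
1/E(k) = 1/(219 + 9*(-106)) = 1/(219 - 954) = 1/(-735) = -1/735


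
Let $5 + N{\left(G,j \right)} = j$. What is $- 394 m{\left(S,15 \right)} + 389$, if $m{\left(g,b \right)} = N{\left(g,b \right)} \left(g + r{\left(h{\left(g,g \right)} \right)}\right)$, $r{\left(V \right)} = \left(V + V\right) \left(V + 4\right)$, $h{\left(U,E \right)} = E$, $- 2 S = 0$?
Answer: $389$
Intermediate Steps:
$S = 0$ ($S = \left(- \frac{1}{2}\right) 0 = 0$)
$N{\left(G,j \right)} = -5 + j$
$r{\left(V \right)} = 2 V \left(4 + V\right)$
$m{\left(g,b \right)} = \left(-5 + b\right) \left(g + 2 g \left(4 + g\right)\right)$
$- 394 m{\left(S,15 \right)} + 389 = - 394 \cdot 0 \left(-5 + 15\right) \left(9 + 2 \cdot 0\right) + 389 = - 394 \cdot 0 \cdot 10 \left(9 + 0\right) + 389 = - 394 \cdot 0 \cdot 10 \cdot 9 + 389 = \left(-394\right) 0 + 389 = 0 + 389 = 389$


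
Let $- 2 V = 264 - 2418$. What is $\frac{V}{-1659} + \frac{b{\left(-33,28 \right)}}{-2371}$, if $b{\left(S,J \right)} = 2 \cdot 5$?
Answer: $- \frac{856719}{1311163} \approx -0.6534$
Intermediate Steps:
$b{\left(S,J \right)} = 10$
$V = 1077$ ($V = - \frac{264 - 2418}{2} = \left(- \frac{1}{2}\right) \left(-2154\right) = 1077$)
$\frac{V}{-1659} + \frac{b{\left(-33,28 \right)}}{-2371} = \frac{1077}{-1659} + \frac{10}{-2371} = 1077 \left(- \frac{1}{1659}\right) + 10 \left(- \frac{1}{2371}\right) = - \frac{359}{553} - \frac{10}{2371} = - \frac{856719}{1311163}$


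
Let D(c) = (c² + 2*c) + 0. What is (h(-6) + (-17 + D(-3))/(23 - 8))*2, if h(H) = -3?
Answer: -118/15 ≈ -7.8667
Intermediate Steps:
D(c) = c² + 2*c
(h(-6) + (-17 + D(-3))/(23 - 8))*2 = (-3 + (-17 - 3*(2 - 3))/(23 - 8))*2 = (-3 + (-17 - 3*(-1))/15)*2 = (-3 + (-17 + 3)*(1/15))*2 = (-3 - 14*1/15)*2 = (-3 - 14/15)*2 = -59/15*2 = -118/15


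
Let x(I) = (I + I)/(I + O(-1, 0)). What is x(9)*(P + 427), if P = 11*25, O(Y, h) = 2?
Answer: 12636/11 ≈ 1148.7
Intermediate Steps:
P = 275
x(I) = 2*I/(2 + I) (x(I) = (I + I)/(I + 2) = (2*I)/(2 + I) = 2*I/(2 + I))
x(9)*(P + 427) = (2*9/(2 + 9))*(275 + 427) = (2*9/11)*702 = (2*9*(1/11))*702 = (18/11)*702 = 12636/11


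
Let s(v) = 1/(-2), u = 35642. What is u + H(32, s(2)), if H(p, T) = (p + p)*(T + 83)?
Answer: 40922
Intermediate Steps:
s(v) = -½
H(p, T) = 2*p*(83 + T) (H(p, T) = (2*p)*(83 + T) = 2*p*(83 + T))
u + H(32, s(2)) = 35642 + 2*32*(83 - ½) = 35642 + 2*32*(165/2) = 35642 + 5280 = 40922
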